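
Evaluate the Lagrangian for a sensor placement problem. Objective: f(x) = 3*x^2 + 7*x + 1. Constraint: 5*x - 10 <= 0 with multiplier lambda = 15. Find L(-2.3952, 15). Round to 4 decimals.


Step 1: Evaluate f(x).
f(-2.3952) = 3*(-2.3952)^2 + 7*(-2.3952) + 1 = 1.4445
Step 2: Evaluate g(x).
g(-2.3952) = 5*-2.3952 - 10 = -21.976
Step 3: Compute Lagrangian.
L = 1.4445 + 15*-21.976 = -328.1955


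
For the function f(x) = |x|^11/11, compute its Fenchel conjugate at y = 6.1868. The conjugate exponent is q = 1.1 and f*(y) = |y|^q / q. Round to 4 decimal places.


The conjugate exponent q satisfies 1/p + 1/q = 1.
p = 11, so q = 11/(11 - 1) = 1.1
|y|^q = 6.1868^1.1 = 7.4236
f*(6.1868) = 7.4236 / 1.1 = 6.7487


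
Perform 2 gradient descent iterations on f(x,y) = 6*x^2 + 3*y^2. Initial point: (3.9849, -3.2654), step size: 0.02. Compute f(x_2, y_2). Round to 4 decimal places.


Gradient descent on f(x,y) = 6*x^2 + 3*y^2.
Starting point: (3.9849, -3.2654), alpha = 0.02
Step 1: grad_x = 2*6*3.9849 = 47.8188, grad_y = 2*3*-3.2654 = -19.5924
  x_1 = 3.9849 - 0.02*47.8188 = 3.0285
  y_1 = -3.2654 - 0.02*-19.5924 = -2.8736
Step 2: grad_x = 2*6*3.0285 = 36.3423, grad_y = 2*3*-2.8736 = -17.2413
  x_2 = 3.0285 - 0.02*36.3423 = 2.3017
  y_2 = -2.8736 - 0.02*-17.2413 = -2.5287
f(2.3017, -2.5287) = 6*2.3017^2 + 3*(-2.5287)^2 = 50.9697


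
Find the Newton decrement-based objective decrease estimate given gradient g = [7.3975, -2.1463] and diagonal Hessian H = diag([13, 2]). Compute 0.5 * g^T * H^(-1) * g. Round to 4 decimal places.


Step 1: H is diagonal, so H^(-1) * g = [0.569, -1.0732].
Step 2: g^T H^(-1) g = sum_i g_i^2 / H_ii
  = (7.3975)^2/13 + (-2.1463)^2/2
  = 4.2095 + 2.3033 = 6.5128
Step 3: Objective decrease = 0.5 * g^T H^(-1) g = 3.2564


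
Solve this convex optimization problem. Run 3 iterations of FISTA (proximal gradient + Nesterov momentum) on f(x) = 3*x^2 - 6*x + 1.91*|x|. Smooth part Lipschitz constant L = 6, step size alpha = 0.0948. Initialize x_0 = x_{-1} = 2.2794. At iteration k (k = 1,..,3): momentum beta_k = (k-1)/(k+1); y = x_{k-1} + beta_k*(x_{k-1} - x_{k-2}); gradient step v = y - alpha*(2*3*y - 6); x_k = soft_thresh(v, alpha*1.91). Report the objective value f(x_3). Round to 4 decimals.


FISTA on f(x) = 3*x^2 - 6*x + 1.91*|x|
L = 6, alpha = 0.0948
Iteration 1: beta = 0.0, y = 2.2794 + 0.0*(2.2794 - 2.2794) = 2.2794
  grad(y) = 7.6764, v = y - alpha*grad = 1.5517
  prox(v) = soft_thresh(1.5517, 0.1811) = 1.3706
Iteration 2: beta = 0.3333, y = 1.3706 + 0.3333*(1.3706 - 2.2794) = 1.0677
  grad(y) = 0.4061, v = y - alpha*grad = 1.0292
  prox(v) = soft_thresh(1.0292, 0.1811) = 0.8481
Iteration 3: beta = 0.5, y = 0.8481 + 0.5*(0.8481 - 1.3706) = 0.5869
  grad(y) = -2.4788, v = y - alpha*grad = 0.8219
  prox(v) = soft_thresh(0.8219, 0.1811) = 0.6408
f(x_3) = 3*0.6408^2 - 6*0.6408 + 1.91*|0.6408| = -1.389


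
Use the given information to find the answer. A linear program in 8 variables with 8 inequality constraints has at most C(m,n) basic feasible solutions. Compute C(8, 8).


Each vertex corresponds to some choice of n active constraints out of m, so the number of vertices is at most C(m, n) = m! / (n!(m-n)!).
m = 8, n = 8
Numerator: 8 * 7 * 6 * 5 * 4 * 3 * 2 * 1
Denominator: 8! = 40320
C(8, 8) = 1


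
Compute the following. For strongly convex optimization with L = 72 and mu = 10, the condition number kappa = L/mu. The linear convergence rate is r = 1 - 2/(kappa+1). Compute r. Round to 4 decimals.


Step 1: Compute the condition number.
kappa = L/mu = 72/10 = 7.2
Step 2: Compute the convergence rate.
r = 1 - 2/(kappa + 1) = 1 - 2*mu/(L + mu) = (L - mu)/(L + mu) = 62/82 = 0.7561


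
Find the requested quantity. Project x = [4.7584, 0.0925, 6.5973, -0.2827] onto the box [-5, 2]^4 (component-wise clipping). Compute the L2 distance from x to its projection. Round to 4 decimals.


Project each component onto [-5, 2].
clip(4.7584) = 2.0, clip(0.0925) = 0.0925, clip(6.5973) = 2.0, clip(-0.2827) = -0.2827
Projection = [2.0, 0.0925, 2.0, -0.2827]
Squared diffs: [7.6088, 0.0, 21.1352, 0.0]
Distance = sqrt(28.744) = 5.3613


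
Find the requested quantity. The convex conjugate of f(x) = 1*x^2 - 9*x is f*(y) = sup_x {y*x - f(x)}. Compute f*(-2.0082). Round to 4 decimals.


f*(y) = sup_x {y*x - a*x^2 - b*x} = sup_x {(y-b)*x - a*x^2}
FOC: (y - b) - 2a*x = 0 => x* = (y - b)/(2a)
x* = (-2.0082 + 9)/(2*1) = 3.4959
f*(-2.0082) = (y-b)^2/(4a) = (-2.0082 + 9)^2/(4*1)
= 48.8853/4 = 12.2213


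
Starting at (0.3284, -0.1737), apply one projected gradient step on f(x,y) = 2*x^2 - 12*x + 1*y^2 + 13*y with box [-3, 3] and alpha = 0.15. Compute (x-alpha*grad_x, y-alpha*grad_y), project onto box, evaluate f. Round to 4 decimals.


Step 1: Compute gradient at (0.3284, -0.1737).
grad_x = 2*2*0.3284 - 12 = -10.6864
grad_y = 2*1*-0.1737 + 13 = 12.6526
Step 2: Gradient step.
x_raw = 0.3284 - 0.15*-10.6864 = 1.9314
y_raw = -0.1737 - 0.15*12.6526 = -2.0716
Step 3: Project onto [-3, 3].
x_proj = clip(1.9314) = 1.9314
y_proj = clip(-2.0716) = -2.0716
Step 4: Evaluate f.
f(1.9314, -2.0716) = -38.3552


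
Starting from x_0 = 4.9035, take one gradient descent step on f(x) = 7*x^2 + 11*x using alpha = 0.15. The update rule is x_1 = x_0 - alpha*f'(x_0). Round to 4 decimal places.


We compute the gradient at x_0 and apply the update.
f'(x) = 14*x + 11
f'(4.9035) = 14*4.9035 + 11 = 79.649
x_1 = 4.9035 - 0.15*79.649 = -7.0439


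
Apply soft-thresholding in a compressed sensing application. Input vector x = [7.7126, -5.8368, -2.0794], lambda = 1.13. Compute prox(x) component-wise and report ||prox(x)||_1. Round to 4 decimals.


Soft-thresholding with lambda = 1.13:
prox(7.7126) = sign(7.7126)*max(|7.7126| - 1.13, 0) = 6.5826
prox(-5.8368) = sign(-5.8368)*max(|-5.8368| - 1.13, 0) = -4.7068
prox(-2.0794) = sign(-2.0794)*max(|-2.0794| - 1.13, 0) = -0.9494
prox(x) = [6.5826, -4.7068, -0.9494]
||prox(x)||_1 = 6.5826 + 4.7068 + 0.9494 = 12.2388


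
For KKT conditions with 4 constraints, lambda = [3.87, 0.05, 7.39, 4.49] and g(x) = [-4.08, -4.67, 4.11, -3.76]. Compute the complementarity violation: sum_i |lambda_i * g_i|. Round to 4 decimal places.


KKT complementary slackness check:
lambda_1 * g_1 = 3.87 * -4.08 = -15.7896
lambda_2 * g_2 = 0.05 * -4.67 = -0.2335
lambda_3 * g_3 = 7.39 * 4.11 = 30.3729
lambda_4 * g_4 = 4.49 * -3.76 = -16.8824
Total violation = 15.7896 + 0.2335 + 30.3729 + 16.8824 = 63.2784


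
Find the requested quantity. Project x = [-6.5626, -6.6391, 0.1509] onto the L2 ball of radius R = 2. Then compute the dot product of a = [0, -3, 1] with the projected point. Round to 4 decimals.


Step 1: Compute ||x|| (intermediates to 6 decimals).
||x|| = sqrt((-6.5626)^2 + (-6.6391)^2 + 0.1509^2) = 9.336388
Step 2: Project.
Since ||x|| > R, scale = R/||x|| = 2/9.336388 = 0.214216, proj(x) = scale * x
proj(x) = [-1.405814, -1.422201, 0.032325]
Step 3: Dot product.
a^T * proj(x) = 0*(-1.405814) - 3*(-1.422201) + 1*0.032325 = 4.2989


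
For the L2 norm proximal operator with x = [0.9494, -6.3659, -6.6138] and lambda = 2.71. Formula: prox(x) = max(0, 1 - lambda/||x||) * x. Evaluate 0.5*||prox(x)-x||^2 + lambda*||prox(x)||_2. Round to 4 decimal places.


Step 1: Compute ||x||.
||x|| = 9.2287
Step 2: Compute scaling factor.
scale = max(0, 1 - 2.71/9.2287) = 0.7063
Step 3: prox(x) = [0.6706, -4.4966, -4.6717]
||prox(x)|| = 6.5187
Step 4: Proximal objective.
0.5*||prox-x||^2 = 3.6721
lambda*||prox|| = 17.6657
Total = 21.3377


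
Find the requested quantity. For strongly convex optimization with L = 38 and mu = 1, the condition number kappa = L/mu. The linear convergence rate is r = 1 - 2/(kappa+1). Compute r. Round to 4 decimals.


Step 1: Compute the condition number.
kappa = L/mu = 38/1 = 38.0
Step 2: Compute the convergence rate.
r = 1 - 2/(kappa + 1) = 1 - 2*mu/(L + mu) = (L - mu)/(L + mu) = 37/39 = 0.9487


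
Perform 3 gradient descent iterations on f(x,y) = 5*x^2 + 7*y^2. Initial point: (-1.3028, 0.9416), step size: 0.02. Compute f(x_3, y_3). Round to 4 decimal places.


Gradient descent on f(x,y) = 5*x^2 + 7*y^2.
Starting point: (-1.3028, 0.9416), alpha = 0.02
Step 1: grad_x = 2*5*-1.3028 = -13.028, grad_y = 2*7*0.9416 = 13.1824
  x_1 = -1.3028 - 0.02*-13.028 = -1.0422
  y_1 = 0.9416 - 0.02*13.1824 = 0.678
Step 2: grad_x = 2*5*-1.0422 = -10.4224, grad_y = 2*7*0.678 = 9.4913
  x_2 = -1.0422 - 0.02*-10.4224 = -0.8338
  y_2 = 0.678 - 0.02*9.4913 = 0.4881
Step 3: grad_x = 2*5*-0.8338 = -8.3379, grad_y = 2*7*0.4881 = 6.8338
  x_3 = -0.8338 - 0.02*-8.3379 = -0.667
  y_3 = 0.4881 - 0.02*6.8338 = 0.3515
f(-0.667, 0.3515) = 5*(-0.667)^2 + 7*0.3515^2 = 3.0893


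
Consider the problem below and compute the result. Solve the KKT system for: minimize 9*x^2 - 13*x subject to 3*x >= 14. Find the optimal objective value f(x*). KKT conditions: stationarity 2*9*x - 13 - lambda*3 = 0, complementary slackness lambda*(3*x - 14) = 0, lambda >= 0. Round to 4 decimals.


Step 1: Try lambda = 0 (constraint inactive).
x_unc = 13/(2*9) = 0.7222
Check: 3*0.7222 = 2.1666 < 14 -- violated!
Step 2: Constraint must be active: 3*x = 14
x* = 14/3 = 4.6667 (rounded; the exact value 14/3 is used below)
lambda = (2*9*(14/3) - 13)/3 = 23.6667
Step 3: Compute optimal value.
f(x*) = 9*(14/3)^2 - 13*(14/3) = 135.3333


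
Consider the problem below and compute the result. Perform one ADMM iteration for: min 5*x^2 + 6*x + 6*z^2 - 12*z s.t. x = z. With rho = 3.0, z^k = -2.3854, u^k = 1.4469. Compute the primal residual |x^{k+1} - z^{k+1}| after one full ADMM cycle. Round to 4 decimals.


ADMM iteration with rho = 3.0, z^k = -2.3854, u^k = 1.4469
Step 1: x-update.
Minimize 5*x^2 + 6*x + (3.0/2)*(x + 2.3854 + 1.4469)^2
FOC: (2*5 + 3.0)*x = -6 + 3.0*(-2.3854 - 1.4469)
x^{k+1} = -1.3459
Step 2: z-update.
Minimize 6*z^2 - 12*z + (3.0/2)*(-1.3459 - z + 1.4469)^2
FOC: (2*6 + 3.0)*z = 12 + 3.0*(-1.3459 + 1.4469)
z^{k+1} = 0.8202
Step 3: u-update.
u^{k+1} = 1.4469 - 1.3459 - 0.8202 = -0.7192
Step 4: Primal residual = |-1.3459 - 0.8202| = 2.1661


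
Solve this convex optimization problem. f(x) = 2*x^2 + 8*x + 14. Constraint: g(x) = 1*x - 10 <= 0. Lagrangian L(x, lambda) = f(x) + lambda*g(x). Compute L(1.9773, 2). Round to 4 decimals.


Step 1: Evaluate f(x).
f(1.9773) = 2*1.9773^2 + 8*1.9773 + 14 = 37.6378
Step 2: Evaluate g(x).
g(1.9773) = 1*1.9773 - 10 = -8.0227
Step 3: Compute Lagrangian.
L = 37.6378 + 2*-8.0227 = 21.5924


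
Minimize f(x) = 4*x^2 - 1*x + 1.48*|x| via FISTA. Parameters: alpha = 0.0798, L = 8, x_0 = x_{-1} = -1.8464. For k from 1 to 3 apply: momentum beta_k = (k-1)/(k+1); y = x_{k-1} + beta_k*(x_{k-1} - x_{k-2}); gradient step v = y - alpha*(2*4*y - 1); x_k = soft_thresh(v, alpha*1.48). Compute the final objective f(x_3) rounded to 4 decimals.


FISTA on f(x) = 4*x^2 - 1*x + 1.48*|x|
L = 8, alpha = 0.0798
Iteration 1: beta = 0.0, y = -1.8464 + 0.0*(-1.8464 + 1.8464) = -1.8464
  grad(y) = -15.7712, v = y - alpha*grad = -0.5879
  prox(v) = soft_thresh(-0.5879, 0.1181) = -0.4698
Iteration 2: beta = 0.3333, y = -0.4698 + 0.3333*(-0.4698 + 1.8464) = -0.0109
  grad(y) = -1.087, v = y - alpha*grad = 0.0759
  prox(v) = soft_thresh(0.0759, 0.1181) = 0.0
Iteration 3: beta = 0.5, y = 0.0 + 0.5*(0.0 + 0.4698) = 0.2349
  grad(y) = 0.879, v = y - alpha*grad = 0.1647
  prox(v) = soft_thresh(0.1647, 0.1181) = 0.0466
f(x_3) = 4*0.0466^2 - 1*0.0466 + 1.48*|0.0466| = 0.0311


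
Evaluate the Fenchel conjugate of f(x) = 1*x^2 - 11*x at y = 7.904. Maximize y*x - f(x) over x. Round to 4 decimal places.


f*(y) = sup_x {y*x - a*x^2 - b*x} = sup_x {(y-b)*x - a*x^2}
FOC: (y - b) - 2a*x = 0 => x* = (y - b)/(2a)
x* = (7.904 + 11)/(2*1) = 9.452
f*(7.904) = (y-b)^2/(4a) = (7.904 + 11)^2/(4*1)
= 357.3612/4 = 89.3403


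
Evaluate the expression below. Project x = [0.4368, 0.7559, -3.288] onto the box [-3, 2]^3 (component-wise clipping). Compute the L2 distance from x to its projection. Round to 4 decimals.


Project each component onto [-3, 2].
clip(0.4368) = 0.4368, clip(0.7559) = 0.7559, clip(-3.288) = -3.0
Projection = [0.4368, 0.7559, -3.0]
Squared diffs: [0.0, 0.0, 0.0829]
Distance = sqrt(0.0829) = 0.288


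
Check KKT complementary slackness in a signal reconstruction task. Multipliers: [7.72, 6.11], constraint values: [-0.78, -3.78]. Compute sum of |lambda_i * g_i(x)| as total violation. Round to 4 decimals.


KKT complementary slackness check:
lambda_1 * g_1 = 7.72 * -0.78 = -6.0216
lambda_2 * g_2 = 6.11 * -3.78 = -23.0958
Total violation = 6.0216 + 23.0958 = 29.1174


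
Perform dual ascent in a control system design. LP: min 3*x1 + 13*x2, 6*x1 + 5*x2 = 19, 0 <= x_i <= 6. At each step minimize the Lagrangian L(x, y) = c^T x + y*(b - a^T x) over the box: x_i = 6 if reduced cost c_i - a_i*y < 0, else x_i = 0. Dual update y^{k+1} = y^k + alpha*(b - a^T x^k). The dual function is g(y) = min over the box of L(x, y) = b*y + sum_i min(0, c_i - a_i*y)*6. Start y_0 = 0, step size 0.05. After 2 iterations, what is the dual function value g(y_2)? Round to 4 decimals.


Dual ascent for LP: min 3*x1 + 13*x2, 6*x1 + 5*x2 = 19, 0 <= x_i <= 6
Step 1: y^k = 0.0, reduced costs: (3.0, 13.0)
  x^k = (0.0, 0.0), subgradient = b - a^T x = 19.0
  y^{k+1} = 0.0 + 0.05*19.0 = 0.95
Step 2: y^k = 0.95, reduced costs: (-2.7, 8.25)
  x^k = (6.0, 0.0), subgradient = b - a^T x = -17.0
  y^{k+1} = 0.95 + 0.05*-17.0 = 0.1
Dual objective at y_2 = 0.1: reduced costs (2.4, 12.5), box minimizer x = (0.0, 0.0)
g(y_2) = b*y + (c1 - a1*y)*x1 + (c2 - a2*y)*x2 = 19*0.1 + 2.4*0.0 + 12.5*0.0 = 1.9 + 0.0 + 0.0 = 1.9


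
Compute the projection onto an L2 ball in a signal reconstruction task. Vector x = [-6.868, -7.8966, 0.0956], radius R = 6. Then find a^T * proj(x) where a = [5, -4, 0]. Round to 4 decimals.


Step 1: Compute ||x|| (intermediates to 6 decimals).
||x|| = sqrt((-6.868)^2 + (-7.8966)^2 + 0.0956^2) = 10.46589
Step 2: Project.
Since ||x|| > R, scale = R/||x|| = 6/10.46589 = 0.573291, proj(x) = scale * x
proj(x) = [-3.937363, -4.52705, 0.054807]
Step 3: Dot product.
a^T * proj(x) = 5*(-3.937363) - 4*(-4.52705) + 0*0.054807 = -1.5786


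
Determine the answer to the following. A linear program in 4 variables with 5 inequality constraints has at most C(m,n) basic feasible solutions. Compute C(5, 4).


Each vertex corresponds to some choice of n active constraints out of m, so the number of vertices is at most C(m, n) = m! / (n!(m-n)!).
m = 5, n = 4
Numerator: 5 * 4 * 3 * 2
Denominator: 4! = 24
C(5, 4) = 5


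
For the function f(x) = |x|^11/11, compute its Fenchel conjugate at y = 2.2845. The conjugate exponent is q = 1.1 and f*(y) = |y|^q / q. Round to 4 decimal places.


The conjugate exponent q satisfies 1/p + 1/q = 1.
p = 11, so q = 11/(11 - 1) = 1.1
|y|^q = 2.2845^1.1 = 2.4812
f*(2.2845) = 2.4812 / 1.1 = 2.2557


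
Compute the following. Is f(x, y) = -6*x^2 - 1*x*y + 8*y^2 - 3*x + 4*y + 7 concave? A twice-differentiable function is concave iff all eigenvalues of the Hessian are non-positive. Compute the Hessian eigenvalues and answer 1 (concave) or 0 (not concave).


The Hessian of f(x,y) = -6*x^2 - 1*x*y + 8*y^2 - 3*x + 4*y + 7 is:
H = [[-12, -1], [-1, 16]]
Trace = -12 + 16 = 4
Determinant = -12*16 - (-1)^2 = -193
Discriminant = (4)^2 - 4*-193 = 788.0
Eigenvalues: lambda_1 = -12.0357, lambda_2 = 16.0357
The function is not concave.

0


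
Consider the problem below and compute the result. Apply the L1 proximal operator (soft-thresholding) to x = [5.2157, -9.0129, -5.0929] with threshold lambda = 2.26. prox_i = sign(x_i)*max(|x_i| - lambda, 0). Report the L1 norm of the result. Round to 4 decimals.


Soft-thresholding with lambda = 2.26:
prox(5.2157) = sign(5.2157)*max(|5.2157| - 2.26, 0) = 2.9557
prox(-9.0129) = sign(-9.0129)*max(|-9.0129| - 2.26, 0) = -6.7529
prox(-5.0929) = sign(-5.0929)*max(|-5.0929| - 2.26, 0) = -2.8329
prox(x) = [2.9557, -6.7529, -2.8329]
||prox(x)||_1 = 2.9557 + 6.7529 + 2.8329 = 12.5415


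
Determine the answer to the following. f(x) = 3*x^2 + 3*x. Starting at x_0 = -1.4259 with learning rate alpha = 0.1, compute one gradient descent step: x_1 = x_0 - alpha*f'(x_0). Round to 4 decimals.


We compute the gradient at x_0 and apply the update.
f'(x) = 6*x + 3
f'(-1.4259) = 6*-1.4259 + 3 = -5.5554
x_1 = -1.4259 - 0.1*-5.5554 = -0.8704


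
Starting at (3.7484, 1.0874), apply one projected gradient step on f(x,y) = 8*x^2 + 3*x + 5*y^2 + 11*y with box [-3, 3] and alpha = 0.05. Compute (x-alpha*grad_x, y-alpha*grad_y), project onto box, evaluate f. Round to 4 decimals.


Step 1: Compute gradient at (3.7484, 1.0874).
grad_x = 2*8*3.7484 + 3 = 62.9744
grad_y = 2*5*1.0874 + 11 = 21.874
Step 2: Gradient step.
x_raw = 3.7484 - 0.05*62.9744 = 0.5997
y_raw = 1.0874 - 0.05*21.874 = -0.0063
Step 3: Project onto [-3, 3].
x_proj = clip(0.5997) = 0.5997
y_proj = clip(-0.0063) = -0.0063
Step 4: Evaluate f.
f(0.5997, -0.0063) = 4.6069


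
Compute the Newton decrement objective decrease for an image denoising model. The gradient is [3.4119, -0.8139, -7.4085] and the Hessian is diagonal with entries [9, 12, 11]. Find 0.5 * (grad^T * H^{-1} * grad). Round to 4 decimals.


Step 1: H is diagonal, so H^(-1) * g = [0.3791, -0.0678, -0.6735].
Step 2: g^T H^(-1) g = sum_i g_i^2 / H_ii
  = (3.4119)^2/9 + (-0.8139)^2/12 + (-7.4085)^2/11
  = 1.2935 + 0.0552 + 4.9896 = 6.3383
Step 3: Objective decrease = 0.5 * g^T H^(-1) g = 3.1691


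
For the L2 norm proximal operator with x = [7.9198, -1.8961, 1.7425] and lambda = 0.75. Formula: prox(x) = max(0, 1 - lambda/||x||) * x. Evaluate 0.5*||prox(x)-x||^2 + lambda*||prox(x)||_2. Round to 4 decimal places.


Step 1: Compute ||x||.
||x|| = 8.3279
Step 2: Compute scaling factor.
scale = max(0, 1 - 0.75/8.3279) = 0.9099
Step 3: prox(x) = [7.2066, -1.7253, 1.5856]
||prox(x)|| = 7.5779
Step 4: Proximal objective.
0.5*||prox-x||^2 = 0.2813
lambda*||prox|| = 5.6834
Total = 5.9647


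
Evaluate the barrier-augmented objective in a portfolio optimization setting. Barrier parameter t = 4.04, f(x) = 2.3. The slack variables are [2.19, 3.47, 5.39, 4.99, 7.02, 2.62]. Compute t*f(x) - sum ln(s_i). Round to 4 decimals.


Step 1: Compute log-barrier.
ln values: [0.7839, 1.2442, 1.6845, 1.6074, 1.9488, 0.9632]
phi = -(0.7839 + 1.2442 + 1.6845 + 1.6074 + 1.9488 + 0.9632) = -8.232
Step 2: Compute augmented objective.
t*f(x) = 4.04*2.3 = 9.292
Total = 9.292 - 8.232 = 1.06


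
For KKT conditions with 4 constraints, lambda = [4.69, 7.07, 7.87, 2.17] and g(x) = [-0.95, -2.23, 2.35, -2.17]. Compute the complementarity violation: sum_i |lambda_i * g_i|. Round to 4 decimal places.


KKT complementary slackness check:
lambda_1 * g_1 = 4.69 * -0.95 = -4.4555
lambda_2 * g_2 = 7.07 * -2.23 = -15.7661
lambda_3 * g_3 = 7.87 * 2.35 = 18.4945
lambda_4 * g_4 = 2.17 * -2.17 = -4.7089
Total violation = 4.4555 + 15.7661 + 18.4945 + 4.7089 = 43.425


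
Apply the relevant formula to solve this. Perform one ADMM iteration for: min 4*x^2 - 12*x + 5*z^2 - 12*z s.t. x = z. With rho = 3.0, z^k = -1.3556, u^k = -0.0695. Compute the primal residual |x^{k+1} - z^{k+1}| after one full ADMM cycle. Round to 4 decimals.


ADMM iteration with rho = 3.0, z^k = -1.3556, u^k = -0.0695
Step 1: x-update.
Minimize 4*x^2 - 12*x + (3.0/2)*(x + 1.3556 - 0.0695)^2
FOC: (2*4 + 3.0)*x = 12 + 3.0*(-1.3556 + 0.0695)
x^{k+1} = 0.7402
Step 2: z-update.
Minimize 5*z^2 - 12*z + (3.0/2)*(0.7402 - z - 0.0695)^2
FOC: (2*5 + 3.0)*z = 12 + 3.0*(0.7402 - 0.0695)
z^{k+1} = 1.0778
Step 3: u-update.
u^{k+1} = -0.0695 + 0.7402 - 1.0778 = -0.4072
Step 4: Primal residual = |0.7402 - 1.0778| = 0.3377


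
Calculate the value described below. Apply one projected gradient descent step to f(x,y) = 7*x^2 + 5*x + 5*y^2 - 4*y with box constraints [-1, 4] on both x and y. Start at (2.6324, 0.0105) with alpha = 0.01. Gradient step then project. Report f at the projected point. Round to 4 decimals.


Step 1: Compute gradient at (2.6324, 0.0105).
grad_x = 2*7*2.6324 + 5 = 41.8536
grad_y = 2*5*0.0105 - 4 = -3.895
Step 2: Gradient step.
x_raw = 2.6324 - 0.01*41.8536 = 2.2139
y_raw = 0.0105 - 0.01*-3.895 = 0.0495
Step 3: Project onto [-1, 4].
x_proj = clip(2.2139) = 2.2139
y_proj = clip(0.0495) = 0.0495
Step 4: Evaluate f.
f(2.2139, 0.0495) = 45.1921


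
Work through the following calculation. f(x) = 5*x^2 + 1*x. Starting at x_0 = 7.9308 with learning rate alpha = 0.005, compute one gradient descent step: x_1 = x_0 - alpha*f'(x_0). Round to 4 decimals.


We compute the gradient at x_0 and apply the update.
f'(x) = 10*x + 1
f'(7.9308) = 10*7.9308 + 1 = 80.308
x_1 = 7.9308 - 0.005*80.308 = 7.5293


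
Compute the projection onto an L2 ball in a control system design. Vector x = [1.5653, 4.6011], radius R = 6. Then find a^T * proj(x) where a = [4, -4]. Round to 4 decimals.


Step 1: Compute ||x|| (intermediates to 6 decimals).
||x|| = sqrt(1.5653^2 + 4.6011^2) = 4.860071
Step 2: Project.
Since ||x|| <= R, proj = x (no scaling needed).
proj(x) = [1.5653, 4.6011]
Step 3: Dot product.
a^T * proj(x) = 4*1.5653 - 4*4.6011 = -12.1432


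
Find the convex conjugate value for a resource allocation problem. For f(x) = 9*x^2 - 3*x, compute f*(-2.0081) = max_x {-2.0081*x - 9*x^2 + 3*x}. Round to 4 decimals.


f*(y) = sup_x {y*x - a*x^2 - b*x} = sup_x {(y-b)*x - a*x^2}
FOC: (y - b) - 2a*x = 0 => x* = (y - b)/(2a)
x* = (-2.0081 + 3)/(2*9) = 0.0551
f*(-2.0081) = (y-b)^2/(4a) = (-2.0081 + 3)^2/(4*9)
= 0.9839/36 = 0.0273


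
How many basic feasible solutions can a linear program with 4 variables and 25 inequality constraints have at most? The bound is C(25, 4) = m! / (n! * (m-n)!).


Each vertex corresponds to some choice of n active constraints out of m, so the number of vertices is at most C(m, n) = m! / (n!(m-n)!).
m = 25, n = 4
Numerator: 25 * 24 * 23 * 22
Denominator: 4! = 24
C(25, 4) = 12650


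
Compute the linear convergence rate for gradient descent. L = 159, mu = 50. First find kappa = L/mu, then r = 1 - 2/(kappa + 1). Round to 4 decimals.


Step 1: Compute the condition number.
kappa = L/mu = 159/50 = 3.18
Step 2: Compute the convergence rate.
r = 1 - 2/(kappa + 1) = 1 - 2*mu/(L + mu) = (L - mu)/(L + mu) = 109/209 = 0.5215


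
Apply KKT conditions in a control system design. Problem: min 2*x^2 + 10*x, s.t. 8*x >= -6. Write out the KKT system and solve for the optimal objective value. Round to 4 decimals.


Step 1: Try lambda = 0 (constraint inactive).
x_unc = -10/(2*2) = -2.5
Check: 8*-2.5 = -20.0 < -6 -- violated!
Step 2: Constraint must be active: 8*x = -6
x* = -6/8 = -0.75
lambda = (2*2*(-0.75) + 10)/8 = 0.875
Step 3: Compute optimal value.
f(x*) = 2*(-0.75)^2 + 10*(-0.75) = -6.375


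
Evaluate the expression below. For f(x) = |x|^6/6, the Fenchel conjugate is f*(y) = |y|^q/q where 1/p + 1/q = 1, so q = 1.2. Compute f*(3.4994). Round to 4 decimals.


The conjugate exponent q satisfies 1/p + 1/q = 1.
p = 6, so q = 6/(6 - 1) = 1.2
|y|^q = 3.4994^1.2 = 4.4956
f*(3.4994) = 4.4956 / 1.2 = 3.7464


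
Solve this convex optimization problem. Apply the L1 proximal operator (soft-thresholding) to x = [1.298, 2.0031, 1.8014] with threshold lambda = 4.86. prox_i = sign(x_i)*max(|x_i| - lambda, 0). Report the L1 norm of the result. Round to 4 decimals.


Soft-thresholding with lambda = 4.86:
prox(1.298) = sign(1.298)*max(|1.298| - 4.86, 0) = 0.0
prox(2.0031) = sign(2.0031)*max(|2.0031| - 4.86, 0) = 0.0
prox(1.8014) = sign(1.8014)*max(|1.8014| - 4.86, 0) = 0.0
prox(x) = [0.0, 0.0, 0.0]
||prox(x)||_1 = 0.0 + 0.0 + 0.0 = 0.0


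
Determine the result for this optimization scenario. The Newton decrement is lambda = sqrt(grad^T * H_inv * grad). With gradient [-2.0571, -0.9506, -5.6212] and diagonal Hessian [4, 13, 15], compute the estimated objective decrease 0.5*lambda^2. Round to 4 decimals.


Step 1: H is diagonal, so H^(-1) * g = [-0.5143, -0.0731, -0.3747].
Step 2: g^T H^(-1) g = sum_i g_i^2 / H_ii
  = (-2.0571)^2/4 + (-0.9506)^2/13 + (-5.6212)^2/15
  = 1.0579 + 0.0695 + 2.1065 = 3.234
Step 3: Objective decrease = 0.5 * g^T H^(-1) g = 1.617


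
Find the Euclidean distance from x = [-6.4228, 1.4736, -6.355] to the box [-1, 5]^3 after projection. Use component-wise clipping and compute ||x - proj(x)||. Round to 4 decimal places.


Project each component onto [-1, 5].
clip(-6.4228) = -1.0, clip(1.4736) = 1.4736, clip(-6.355) = -1.0
Projection = [-1.0, 1.4736, -1.0]
Squared diffs: [29.4068, 0.0, 28.676]
Distance = sqrt(58.0828) = 7.6212


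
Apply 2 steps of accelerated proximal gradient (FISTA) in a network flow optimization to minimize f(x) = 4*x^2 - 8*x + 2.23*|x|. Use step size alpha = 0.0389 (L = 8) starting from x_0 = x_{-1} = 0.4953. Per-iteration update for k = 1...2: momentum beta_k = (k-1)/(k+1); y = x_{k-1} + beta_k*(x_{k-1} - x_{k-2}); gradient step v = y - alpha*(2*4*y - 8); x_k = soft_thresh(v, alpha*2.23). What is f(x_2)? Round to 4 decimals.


FISTA on f(x) = 4*x^2 - 8*x + 2.23*|x|
L = 8, alpha = 0.0389
Iteration 1: beta = 0.0, y = 0.4953 + 0.0*(0.4953 - 0.4953) = 0.4953
  grad(y) = -4.0376, v = y - alpha*grad = 0.6524
  prox(v) = soft_thresh(0.6524, 0.0867) = 0.5656
Iteration 2: beta = 0.3333, y = 0.5656 + 0.3333*(0.5656 - 0.4953) = 0.5891
  grad(y) = -3.2876, v = y - alpha*grad = 0.7169
  prox(v) = soft_thresh(0.7169, 0.0867) = 0.6302
f(x_2) = 4*0.6302^2 - 8*0.6302 + 2.23*|0.6302| = -2.0476


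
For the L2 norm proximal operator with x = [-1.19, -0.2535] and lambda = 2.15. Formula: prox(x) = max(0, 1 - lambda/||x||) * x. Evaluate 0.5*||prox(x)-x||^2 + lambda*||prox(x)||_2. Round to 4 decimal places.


Step 1: Compute ||x||.
||x|| = 1.2167
Step 2: Compute scaling factor.
scale = max(0, 1 - 2.15/1.2167) = 0.0
Step 3: prox(x) = [-0.0, -0.0]
||prox(x)|| = 0.0
Step 4: Proximal objective.
0.5*||prox-x||^2 = 0.7402
lambda*||prox|| = 0.0
Total = 0.7402


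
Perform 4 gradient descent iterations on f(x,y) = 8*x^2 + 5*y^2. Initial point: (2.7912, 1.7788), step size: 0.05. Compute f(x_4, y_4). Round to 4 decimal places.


Gradient descent on f(x,y) = 8*x^2 + 5*y^2.
Starting point: (2.7912, 1.7788), alpha = 0.05
Step 1: grad_x = 2*8*2.7912 = 44.6592, grad_y = 2*5*1.7788 = 17.788
  x_1 = 2.7912 - 0.05*44.6592 = 0.5582
  y_1 = 1.7788 - 0.05*17.788 = 0.8894
Step 2: grad_x = 2*8*0.5582 = 8.9318, grad_y = 2*5*0.8894 = 8.894
  x_2 = 0.5582 - 0.05*8.9318 = 0.1116
  y_2 = 0.8894 - 0.05*8.894 = 0.4447
Step 3: grad_x = 2*8*0.1116 = 1.7864, grad_y = 2*5*0.4447 = 4.447
  x_3 = 0.1116 - 0.05*1.7864 = 0.0223
  y_3 = 0.4447 - 0.05*4.447 = 0.2224
Step 4: grad_x = 2*8*0.0223 = 0.3573, grad_y = 2*5*0.2224 = 2.2235
  x_4 = 0.0223 - 0.05*0.3573 = 0.0045
  y_4 = 0.2224 - 0.05*2.2235 = 0.1112
f(0.0045, 0.1112) = 8*0.0045^2 + 5*0.1112^2 = 0.062


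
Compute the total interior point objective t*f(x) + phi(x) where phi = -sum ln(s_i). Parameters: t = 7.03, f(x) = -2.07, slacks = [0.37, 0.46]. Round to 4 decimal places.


Step 1: Compute log-barrier.
ln values: [-0.9943, -0.7765]
phi = -(-0.9943 - 0.7765) = 1.7708
Step 2: Compute augmented objective.
t*f(x) = 7.03*-2.07 = -14.5521
Total = -14.5521 + 1.7708 = -12.7813


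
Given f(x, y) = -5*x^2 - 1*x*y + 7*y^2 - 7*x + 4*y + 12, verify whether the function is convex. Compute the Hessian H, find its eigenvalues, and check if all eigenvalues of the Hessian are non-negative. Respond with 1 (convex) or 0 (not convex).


The Hessian of f(x,y) = -5*x^2 - 1*x*y + 7*y^2 - 7*x + 4*y + 12 is:
H = [[-10, -1], [-1, 14]]
Trace = -10 + 14 = 4
Determinant = -10*14 - (-1)^2 = -141
Discriminant = (4)^2 - 4*-141 = 580.0
Eigenvalues: lambda_1 = -10.0416, lambda_2 = 14.0416
The function is not convex.

0


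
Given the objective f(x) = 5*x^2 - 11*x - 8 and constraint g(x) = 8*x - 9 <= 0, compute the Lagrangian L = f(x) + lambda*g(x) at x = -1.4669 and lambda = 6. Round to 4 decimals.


Step 1: Evaluate f(x).
f(-1.4669) = 5*(-1.4669)^2 - 11*(-1.4669) - 8 = 18.8949
Step 2: Evaluate g(x).
g(-1.4669) = 8*-1.4669 - 9 = -20.7352
Step 3: Compute Lagrangian.
L = 18.8949 + 6*-20.7352 = -105.5163


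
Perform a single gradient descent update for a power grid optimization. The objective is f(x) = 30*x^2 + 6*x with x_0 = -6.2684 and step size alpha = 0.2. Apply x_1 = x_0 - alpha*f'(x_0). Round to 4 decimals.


We compute the gradient at x_0 and apply the update.
f'(x) = 60*x + 6
f'(-6.2684) = 60*-6.2684 + 6 = -370.104
x_1 = -6.2684 - 0.2*-370.104 = 67.7524


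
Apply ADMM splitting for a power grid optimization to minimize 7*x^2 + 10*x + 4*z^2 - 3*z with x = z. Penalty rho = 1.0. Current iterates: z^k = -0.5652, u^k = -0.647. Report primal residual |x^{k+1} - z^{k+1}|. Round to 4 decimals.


ADMM iteration with rho = 1.0, z^k = -0.5652, u^k = -0.647
Step 1: x-update.
Minimize 7*x^2 + 10*x + (1.0/2)*(x + 0.5652 - 0.647)^2
FOC: (2*7 + 1.0)*x = -10 + 1.0*(-0.5652 + 0.647)
x^{k+1} = -0.6612
Step 2: z-update.
Minimize 4*z^2 - 3*z + (1.0/2)*(-0.6612 - z - 0.647)^2
FOC: (2*4 + 1.0)*z = 3 + 1.0*(-0.6612 - 0.647)
z^{k+1} = 0.188
Step 3: u-update.
u^{k+1} = -0.647 - 0.6612 - 0.188 = -1.4962
Step 4: Primal residual = |-0.6612 - 0.188| = 0.8492


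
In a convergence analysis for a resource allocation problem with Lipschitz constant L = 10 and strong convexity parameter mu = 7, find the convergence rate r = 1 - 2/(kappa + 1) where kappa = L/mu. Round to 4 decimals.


Step 1: Compute the condition number.
kappa = L/mu = 10/7 = 1.4286
Step 2: Compute the convergence rate.
r = 1 - 2/(kappa + 1) = 1 - 2*mu/(L + mu) = (L - mu)/(L + mu) = 3/17 = 0.1765


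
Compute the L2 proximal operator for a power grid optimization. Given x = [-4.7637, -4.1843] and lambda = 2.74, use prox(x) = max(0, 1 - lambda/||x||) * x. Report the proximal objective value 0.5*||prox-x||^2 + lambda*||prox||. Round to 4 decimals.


Step 1: Compute ||x||.
||x|| = 6.3404
Step 2: Compute scaling factor.
scale = max(0, 1 - 2.74/6.3404) = 0.5679
Step 3: prox(x) = [-2.7051, -2.3761]
||prox(x)|| = 3.6004
Step 4: Proximal objective.
0.5*||prox-x||^2 = 3.7538
lambda*||prox|| = 9.8651
Total = 13.619


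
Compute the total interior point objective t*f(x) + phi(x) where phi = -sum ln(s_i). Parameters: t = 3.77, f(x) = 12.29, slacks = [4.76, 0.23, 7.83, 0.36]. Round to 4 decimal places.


Step 1: Compute log-barrier.
ln values: [1.5602, -1.4697, 2.058, -1.0217]
phi = -(1.5602 - 1.4697 + 2.058 - 1.0217) = -1.1269
Step 2: Compute augmented objective.
t*f(x) = 3.77*12.29 = 46.3333
Total = 46.3333 - 1.1269 = 45.2064


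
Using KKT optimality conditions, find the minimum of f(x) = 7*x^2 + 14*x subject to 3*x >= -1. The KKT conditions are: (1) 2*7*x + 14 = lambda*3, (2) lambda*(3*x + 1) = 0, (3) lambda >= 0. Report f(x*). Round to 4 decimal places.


Step 1: Try lambda = 0 (constraint inactive).
x_unc = -14/(2*7) = -1.0
Check: 3*-1.0 = -3.0 < -1 -- violated!
Step 2: Constraint must be active: 3*x = -1
x* = -1/3 = -0.3333 (rounded; the exact value -1/3 is used below)
lambda = (2*7*(-1/3) + 14)/3 = 3.1111
Step 3: Compute optimal value.
f(x*) = 7*(-1/3)^2 + 14*(-1/3) = -3.8889


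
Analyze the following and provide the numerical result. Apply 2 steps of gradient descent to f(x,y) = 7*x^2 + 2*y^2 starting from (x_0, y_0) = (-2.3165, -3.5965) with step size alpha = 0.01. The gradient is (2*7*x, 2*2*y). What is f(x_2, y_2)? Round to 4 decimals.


Gradient descent on f(x,y) = 7*x^2 + 2*y^2.
Starting point: (-2.3165, -3.5965), alpha = 0.01
Step 1: grad_x = 2*7*-2.3165 = -32.431, grad_y = 2*2*-3.5965 = -14.386
  x_1 = -2.3165 - 0.01*-32.431 = -1.9922
  y_1 = -3.5965 - 0.01*-14.386 = -3.4526
Step 2: grad_x = 2*7*-1.9922 = -27.8907, grad_y = 2*2*-3.4526 = -13.8106
  x_2 = -1.9922 - 0.01*-27.8907 = -1.7133
  y_2 = -3.4526 - 0.01*-13.8106 = -3.3145
f(-1.7133, -3.3145) = 7*(-1.7133)^2 + 2*(-3.3145)^2 = 42.5197


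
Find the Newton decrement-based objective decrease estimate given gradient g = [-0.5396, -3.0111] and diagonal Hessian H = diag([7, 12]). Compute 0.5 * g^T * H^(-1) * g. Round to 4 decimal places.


Step 1: H is diagonal, so H^(-1) * g = [-0.0771, -0.2509].
Step 2: g^T H^(-1) g = sum_i g_i^2 / H_ii
  = (-0.5396)^2/7 + (-3.0111)^2/12
  = 0.0416 + 0.7556 = 0.7972
Step 3: Objective decrease = 0.5 * g^T H^(-1) g = 0.3986


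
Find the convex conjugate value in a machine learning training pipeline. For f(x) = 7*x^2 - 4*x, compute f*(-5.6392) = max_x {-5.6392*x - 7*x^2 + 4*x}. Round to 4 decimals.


f*(y) = sup_x {y*x - a*x^2 - b*x} = sup_x {(y-b)*x - a*x^2}
FOC: (y - b) - 2a*x = 0 => x* = (y - b)/(2a)
x* = (-5.6392 + 4)/(2*7) = -0.1171
f*(-5.6392) = (y-b)^2/(4a) = (-5.6392 + 4)^2/(4*7)
= 2.687/28 = 0.096


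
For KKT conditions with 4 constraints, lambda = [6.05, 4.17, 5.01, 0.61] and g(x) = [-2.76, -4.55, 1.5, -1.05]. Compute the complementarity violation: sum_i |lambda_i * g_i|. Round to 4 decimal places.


KKT complementary slackness check:
lambda_1 * g_1 = 6.05 * -2.76 = -16.698
lambda_2 * g_2 = 4.17 * -4.55 = -18.9735
lambda_3 * g_3 = 5.01 * 1.5 = 7.515
lambda_4 * g_4 = 0.61 * -1.05 = -0.6405
Total violation = 16.698 + 18.9735 + 7.515 + 0.6405 = 43.827


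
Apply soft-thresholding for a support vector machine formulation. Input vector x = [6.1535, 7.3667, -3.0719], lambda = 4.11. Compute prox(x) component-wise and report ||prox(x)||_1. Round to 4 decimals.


Soft-thresholding with lambda = 4.11:
prox(6.1535) = sign(6.1535)*max(|6.1535| - 4.11, 0) = 2.0435
prox(7.3667) = sign(7.3667)*max(|7.3667| - 4.11, 0) = 3.2567
prox(-3.0719) = sign(-3.0719)*max(|-3.0719| - 4.11, 0) = 0.0
prox(x) = [2.0435, 3.2567, 0.0]
||prox(x)||_1 = 2.0435 + 3.2567 + 0.0 = 5.3002


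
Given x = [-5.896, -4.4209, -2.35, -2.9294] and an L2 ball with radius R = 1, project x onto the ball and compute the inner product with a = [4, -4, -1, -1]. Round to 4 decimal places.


Step 1: Compute ||x|| (intermediates to 6 decimals).
||x|| = sqrt((-5.896)^2 + (-4.4209)^2 + (-2.35)^2 + (-2.9294)^2) = 8.271098
Step 2: Project.
Since ||x|| > R, scale = R/||x|| = 1/8.271098 = 0.120903, proj(x) = scale * x
proj(x) = [-0.712844, -0.5345, -0.284122, -0.354173]
Step 3: Dot product.
a^T * proj(x) = 4*(-0.712844) - 4*(-0.5345) - 1*(-0.284122) - 1*(-0.354173) = -0.0751


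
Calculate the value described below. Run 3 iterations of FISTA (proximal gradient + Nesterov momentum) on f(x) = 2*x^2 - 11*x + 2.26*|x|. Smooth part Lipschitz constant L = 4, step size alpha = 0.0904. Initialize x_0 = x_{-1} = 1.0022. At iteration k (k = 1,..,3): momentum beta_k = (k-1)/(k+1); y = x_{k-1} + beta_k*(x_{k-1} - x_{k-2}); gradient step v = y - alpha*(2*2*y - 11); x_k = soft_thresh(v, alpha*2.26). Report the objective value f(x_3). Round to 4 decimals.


FISTA on f(x) = 2*x^2 - 11*x + 2.26*|x|
L = 4, alpha = 0.0904
Iteration 1: beta = 0.0, y = 1.0022 + 0.0*(1.0022 - 1.0022) = 1.0022
  grad(y) = -6.9912, v = y - alpha*grad = 1.6342
  prox(v) = soft_thresh(1.6342, 0.2043) = 1.4299
Iteration 2: beta = 0.3333, y = 1.4299 + 0.3333*(1.4299 - 1.0022) = 1.5725
  grad(y) = -4.7101, v = y - alpha*grad = 1.9983
  prox(v) = soft_thresh(1.9983, 0.2043) = 1.794
Iteration 3: beta = 0.5, y = 1.794 + 0.5*(1.794 - 1.4299) = 1.976
  grad(y) = -3.096, v = y - alpha*grad = 2.2559
  prox(v) = soft_thresh(2.2559, 0.2043) = 2.0516
f(x_3) = 2*2.0516^2 - 11*2.0516 + 2.26*|2.0516| = -9.5128


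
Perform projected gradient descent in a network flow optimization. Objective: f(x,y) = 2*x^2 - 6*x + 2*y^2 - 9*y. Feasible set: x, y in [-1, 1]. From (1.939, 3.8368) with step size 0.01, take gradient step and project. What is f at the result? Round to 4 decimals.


Step 1: Compute gradient at (1.939, 3.8368).
grad_x = 2*2*1.939 - 6 = 1.756
grad_y = 2*2*3.8368 - 9 = 6.3472
Step 2: Gradient step.
x_raw = 1.939 - 0.01*1.756 = 1.9214
y_raw = 3.8368 - 0.01*6.3472 = 3.7733
Step 3: Project onto [-1, 1].
x_proj = clip(1.9214) = 1.0
y_proj = clip(3.7733) = 1.0
Step 4: Evaluate f.
f(1.0, 1.0) = -11.0


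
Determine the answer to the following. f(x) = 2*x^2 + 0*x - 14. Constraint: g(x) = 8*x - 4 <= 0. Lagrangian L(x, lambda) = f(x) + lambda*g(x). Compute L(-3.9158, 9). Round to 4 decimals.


Step 1: Evaluate f(x).
f(-3.9158) = 2*(-3.9158)^2 + 0*(-3.9158) - 14 = 16.667
Step 2: Evaluate g(x).
g(-3.9158) = 8*-3.9158 - 4 = -35.3264
Step 3: Compute Lagrangian.
L = 16.667 + 9*-35.3264 = -301.2706


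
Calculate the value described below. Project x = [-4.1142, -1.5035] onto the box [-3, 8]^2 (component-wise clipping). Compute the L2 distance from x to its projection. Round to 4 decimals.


Project each component onto [-3, 8].
clip(-4.1142) = -3.0, clip(-1.5035) = -1.5035
Projection = [-3.0, -1.5035]
Squared diffs: [1.2414, 0.0]
Distance = sqrt(1.2414) = 1.1142


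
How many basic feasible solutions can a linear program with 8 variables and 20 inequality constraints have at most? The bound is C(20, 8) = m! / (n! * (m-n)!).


Each vertex corresponds to some choice of n active constraints out of m, so the number of vertices is at most C(m, n) = m! / (n!(m-n)!).
m = 20, n = 8
Numerator: 20 * 19 * 18 * 17 * 16 * 15 * 14 * 13
Denominator: 8! = 40320
C(20, 8) = 125970


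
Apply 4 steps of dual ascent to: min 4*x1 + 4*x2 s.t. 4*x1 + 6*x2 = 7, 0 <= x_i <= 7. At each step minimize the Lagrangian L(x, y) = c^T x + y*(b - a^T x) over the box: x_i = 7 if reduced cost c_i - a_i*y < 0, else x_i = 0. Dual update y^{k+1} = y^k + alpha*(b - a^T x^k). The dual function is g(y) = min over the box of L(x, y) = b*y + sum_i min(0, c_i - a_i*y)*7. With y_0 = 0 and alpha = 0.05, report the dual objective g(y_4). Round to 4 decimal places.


Dual ascent for LP: min 4*x1 + 4*x2, 4*x1 + 6*x2 = 7, 0 <= x_i <= 7
Step 1: y^k = 0.0, reduced costs: (4.0, 4.0)
  x^k = (0.0, 0.0), subgradient = b - a^T x = 7.0
  y^{k+1} = 0.0 + 0.05*7.0 = 0.35
Step 2: y^k = 0.35, reduced costs: (2.6, 1.9)
  x^k = (0.0, 0.0), subgradient = b - a^T x = 7.0
  y^{k+1} = 0.35 + 0.05*7.0 = 0.7
Step 3: y^k = 0.7, reduced costs: (1.2, -0.2)
  x^k = (0.0, 7.0), subgradient = b - a^T x = -35.0
  y^{k+1} = 0.7 + 0.05*-35.0 = -1.05
Step 4: y^k = -1.05, reduced costs: (8.2, 10.3)
  x^k = (0.0, 0.0), subgradient = b - a^T x = 7.0
  y^{k+1} = -1.05 + 0.05*7.0 = -0.7
Dual objective at y_4 = -0.7: reduced costs (6.8, 8.2), box minimizer x = (0.0, 0.0)
g(y_4) = b*y + (c1 - a1*y)*x1 + (c2 - a2*y)*x2 = 7*(-0.7) + 6.8*0.0 + 8.2*0.0 = -4.9 + 0.0 + 0.0 = -4.9


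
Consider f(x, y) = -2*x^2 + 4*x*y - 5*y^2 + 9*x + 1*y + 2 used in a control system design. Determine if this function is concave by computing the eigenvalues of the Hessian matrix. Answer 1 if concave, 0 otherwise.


The Hessian of f(x,y) = -2*x^2 + 4*x*y - 5*y^2 + 9*x + 1*y + 2 is:
H = [[-4, 4], [4, -10]]
Trace = -4 - 10 = -14
Determinant = -4*-10 - (4)^2 = 24
Discriminant = (-14)^2 - 4*24 = 100.0
Eigenvalues: lambda_1 = -12.0, lambda_2 = -2.0
The function is concave.

1


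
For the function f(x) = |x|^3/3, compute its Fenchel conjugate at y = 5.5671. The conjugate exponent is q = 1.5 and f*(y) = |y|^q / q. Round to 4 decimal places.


The conjugate exponent q satisfies 1/p + 1/q = 1.
p = 3, so q = 3/(3 - 1) = 1.5
|y|^q = 5.5671^1.5 = 13.1354
f*(5.5671) = 13.1354 / 1.5 = 8.7569


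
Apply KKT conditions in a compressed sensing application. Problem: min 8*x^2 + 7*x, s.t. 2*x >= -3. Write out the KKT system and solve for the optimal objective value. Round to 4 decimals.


Step 1: Try lambda = 0 (constraint inactive).
Stationarity: 2*8*x + 7 = 0
x* = -7/(2*8) = -0.4375
Check constraint: 2*-0.4375 = -0.875 >= -3 -- satisfied.
Step 2: Compute optimal value.
f(x*) = 8*(-0.4375)^2 + 7*(-0.4375) = -1.5313


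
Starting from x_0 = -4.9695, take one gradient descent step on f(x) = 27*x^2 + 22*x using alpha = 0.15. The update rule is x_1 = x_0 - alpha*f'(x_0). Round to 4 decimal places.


We compute the gradient at x_0 and apply the update.
f'(x) = 54*x + 22
f'(-4.9695) = 54*-4.9695 + 22 = -246.353
x_1 = -4.9695 - 0.15*-246.353 = 31.9835


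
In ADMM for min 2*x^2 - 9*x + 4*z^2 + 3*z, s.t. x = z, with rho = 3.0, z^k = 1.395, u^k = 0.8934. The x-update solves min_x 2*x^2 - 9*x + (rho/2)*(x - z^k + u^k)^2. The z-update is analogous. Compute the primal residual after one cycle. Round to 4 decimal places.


ADMM iteration with rho = 3.0, z^k = 1.395, u^k = 0.8934
Step 1: x-update.
Minimize 2*x^2 - 9*x + (3.0/2)*(x - 1.395 + 0.8934)^2
FOC: (2*2 + 3.0)*x = 9 + 3.0*(1.395 - 0.8934)
x^{k+1} = 1.5007
Step 2: z-update.
Minimize 4*z^2 + 3*z + (3.0/2)*(1.5007 - z + 0.8934)^2
FOC: (2*4 + 3.0)*z = -3 + 3.0*(1.5007 + 0.8934)
z^{k+1} = 0.3802
Step 3: u-update.
u^{k+1} = 0.8934 + 1.5007 - 0.3802 = 2.0139
Step 4: Primal residual = |1.5007 - 0.3802| = 1.1205
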